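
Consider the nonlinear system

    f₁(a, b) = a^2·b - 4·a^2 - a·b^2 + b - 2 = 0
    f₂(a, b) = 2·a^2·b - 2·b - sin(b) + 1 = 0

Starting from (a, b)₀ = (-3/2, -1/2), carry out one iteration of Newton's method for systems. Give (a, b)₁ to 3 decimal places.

(-0.252, -2.949)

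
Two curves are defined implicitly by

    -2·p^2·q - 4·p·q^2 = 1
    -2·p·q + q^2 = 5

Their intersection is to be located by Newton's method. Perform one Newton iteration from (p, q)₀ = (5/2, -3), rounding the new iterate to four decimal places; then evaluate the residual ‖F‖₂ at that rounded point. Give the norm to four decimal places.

14.7812

At (5/2, -3): F = (-53.5000, 19.0000).
Jacobian J = [[-4·p·q - 4·q^2, -2·p^2 - 8·p·q], [-2·q, -2·p + 2·q]].
At the point, J = [[-6.0000, 47.5000], [6.0000, -11.0000]] (det J = -219.0000).
Solving J·Δ = −F gives Δ = (-1.4338, 0.9452).
Then the next iterate is (p, q)₁ = (1.0662, -2.0548).
Re-evaluating at (1.0662, -2.0548): F = (-14.335130, 3.603859), so ‖F‖₂ = 14.7812.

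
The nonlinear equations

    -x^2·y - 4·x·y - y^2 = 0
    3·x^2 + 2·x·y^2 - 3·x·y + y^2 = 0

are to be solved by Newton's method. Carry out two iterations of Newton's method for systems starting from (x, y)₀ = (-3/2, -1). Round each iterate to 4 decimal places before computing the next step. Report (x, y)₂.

(-0.1407, -0.1436)

At (-3/2, -1): F = (-4.7500, 0.2500).
Jacobian J = [[-2·x·y - 4·y, -x^2 - 4·x - 2·y], [6·x + 2·y^2 - 3·y, 4·x·y - 3·x + 2·y]].
At the point, J = [[1.0000, 5.7500], [-4.0000, 8.5000]] (det J = 31.5000).
Solving J·Δ = −F gives Δ = (1.3274, 0.5952).
Then the next iterate is (x, y)₁ = (-0.1726, -0.4048).
Round to (-0.1726, -0.4048) and repeat: F = (-0.431278, -0.012936), J = [[1.479463, 1.470209], [0.506526, -0.012326]].
Δ = (0.0319, 0.2612), so (x, y)₂ = (-0.1407, -0.1436).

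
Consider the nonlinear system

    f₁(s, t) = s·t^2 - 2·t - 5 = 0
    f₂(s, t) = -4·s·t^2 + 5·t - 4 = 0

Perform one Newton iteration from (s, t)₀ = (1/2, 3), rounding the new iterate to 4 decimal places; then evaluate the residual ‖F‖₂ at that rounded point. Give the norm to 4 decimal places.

At (1/2, 3): F = (-6.5000, -7.0000).
Jacobian J = [[t^2, 2·s·t - 2], [-4·t^2, -8·s·t + 5]].
At the point, J = [[9.0000, 1.0000], [-36.0000, -7.0000]] (det J = -27.0000).
Solving J·Δ = −F gives Δ = (1.9444, -11.0000).
Then the next iterate is (s, t)₁ = (2.4444, -8.0000).
Re-evaluating at (2.4444, -8.0000): F = (167.4416, -669.7664), so ‖F‖₂ = 690.3794.

690.3794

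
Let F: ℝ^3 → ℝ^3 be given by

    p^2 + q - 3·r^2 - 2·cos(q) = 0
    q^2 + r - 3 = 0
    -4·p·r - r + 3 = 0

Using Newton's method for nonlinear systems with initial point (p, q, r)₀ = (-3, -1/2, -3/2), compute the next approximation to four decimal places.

(-2.0014, -4.0674, -0.8174)

At (-3, -1/2, -3/2): F = (-0.005165, -4.2500, -13.5000).
Jacobian J = [[2·p, 2·sin(q) + 1, -6·r], [0, 2·q, 1], [-4·r, 0, -4·p - 1]].
At the point, J = [[-6.0000, 0.041149, 9.0000], [0.0000, -1.0000, 1.0000], [6.0000, 0.0000, 11.0000]] (det J = 120.246894).
Solving J·Δ = −F gives Δ = (0.9986, -3.5674, 0.6826).
Then the next iterate is (p, q, r)₁ = (-2.0014, -4.0674, -0.8174).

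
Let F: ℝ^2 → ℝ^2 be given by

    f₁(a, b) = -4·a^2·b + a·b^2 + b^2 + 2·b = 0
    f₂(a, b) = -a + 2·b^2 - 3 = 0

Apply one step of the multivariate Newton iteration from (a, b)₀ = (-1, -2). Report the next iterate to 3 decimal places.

(-0.787, -1.277)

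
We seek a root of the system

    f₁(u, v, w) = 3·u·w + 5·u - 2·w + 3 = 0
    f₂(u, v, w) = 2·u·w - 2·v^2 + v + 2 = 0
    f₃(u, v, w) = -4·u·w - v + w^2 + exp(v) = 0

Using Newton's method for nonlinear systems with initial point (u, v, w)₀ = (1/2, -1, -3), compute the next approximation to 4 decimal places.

At (1/2, -1, -3): F = (7.0000, -4.0000, 16.367879).
Jacobian J = [[3·w + 5, 0, 3·u - 2], [2·w, -4·v + 1, 2·u], [-4·w, exp(v) - 1, -4·u + 2·w]].
At the point, J = [[-4.0000, 0.0000, -0.5000], [-6.0000, 5.0000, 1.0000], [12.0000, -0.632121, -8.0000]] (det J = 185.575156).
Solving J·Δ = −F gives Δ = (1.2713, 1.5596, 3.8297).
Then the next iterate is (u, v, w)₁ = (1.7713, 0.5596, 0.8297).

(1.7713, 0.5596, 0.8297)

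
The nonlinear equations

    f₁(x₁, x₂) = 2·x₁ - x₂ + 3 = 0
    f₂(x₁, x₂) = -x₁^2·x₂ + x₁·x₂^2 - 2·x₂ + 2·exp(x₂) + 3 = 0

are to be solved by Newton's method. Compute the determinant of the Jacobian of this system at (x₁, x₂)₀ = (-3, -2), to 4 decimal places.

-5.4587

J = [[2, -1], [-2·x₁·x₂ + x₂^2, -x₁^2 + 2·x₁·x₂ + 2·exp(x₂) - 2]].
At the point, J = [[2.0000, -1.0000], [-8.0000, 1.270671]].
det J = -5.4587.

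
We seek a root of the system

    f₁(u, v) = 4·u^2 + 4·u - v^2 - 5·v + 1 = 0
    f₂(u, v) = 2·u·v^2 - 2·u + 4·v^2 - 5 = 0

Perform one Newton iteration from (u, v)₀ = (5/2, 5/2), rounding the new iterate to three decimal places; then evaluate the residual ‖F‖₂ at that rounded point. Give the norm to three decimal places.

At (5/2, 5/2): F = (17.250, 46.250).
Jacobian J = [[8·u + 4, -2·v - 5], [2·v^2 - 2, 4·u·v + 8·v]].
At the point, J = [[24.000, -10.000], [10.500, 45.000]] (det J = 1185.000).
Solving J·Δ = −F gives Δ = (-1.045, -0.784).
Then the next iterate is (u, v)₁ = (1.455, 1.716).
Re-evaluating at (1.455, 1.716): F = (3.76344, 12.43757), so ‖F‖₂ = 12.994.

12.994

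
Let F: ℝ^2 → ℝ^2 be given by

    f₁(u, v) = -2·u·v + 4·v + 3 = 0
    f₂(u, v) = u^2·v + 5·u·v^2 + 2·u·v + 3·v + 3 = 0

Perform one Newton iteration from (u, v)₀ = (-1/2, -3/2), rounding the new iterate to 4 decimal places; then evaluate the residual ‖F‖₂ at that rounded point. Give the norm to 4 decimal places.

At (-1/2, -3/2): F = (-4.5000, -6.0000).
Jacobian J = [[-2·v, -2·u + 4], [2·u·v + 5·v^2 + 2·v, u^2 + 10·u·v + 2·u + 3]].
At the point, J = [[3.0000, 5.0000], [9.7500, 9.7500]] (det J = -19.5000).
Solving J·Δ = −F gives Δ = (-0.7115, 1.3269).
Then the next iterate is (u, v)₁ = (-1.2115, -0.1731).
Re-evaluating at (-1.2115, -0.1731): F = (1.888179, 2.464552), so ‖F‖₂ = 3.1047.

3.1047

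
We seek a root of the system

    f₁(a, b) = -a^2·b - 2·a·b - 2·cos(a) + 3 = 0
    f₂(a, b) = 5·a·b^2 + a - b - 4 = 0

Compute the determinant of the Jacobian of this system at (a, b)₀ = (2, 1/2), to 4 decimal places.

J = [[-2·a·b - 2·b + 2·sin(a), -a^2 - 2·a], [5·b^2 + 1, 10·a·b - 1]].
At the point, J = [[-1.181405, -8.0000], [2.2500, 9.0000]].
det J = 7.3674.

7.3674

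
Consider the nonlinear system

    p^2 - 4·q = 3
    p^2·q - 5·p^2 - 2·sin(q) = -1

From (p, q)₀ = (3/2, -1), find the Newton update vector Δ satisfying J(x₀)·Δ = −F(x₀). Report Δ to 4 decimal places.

(-0.5762, 0.3803)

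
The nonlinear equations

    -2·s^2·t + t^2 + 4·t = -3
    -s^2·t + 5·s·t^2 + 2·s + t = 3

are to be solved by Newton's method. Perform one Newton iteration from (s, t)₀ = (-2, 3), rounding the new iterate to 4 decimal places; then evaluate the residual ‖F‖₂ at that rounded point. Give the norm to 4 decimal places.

29.7111

At (-2, 3): F = (0.0000, -106.0000).
Jacobian J = [[-4·s·t, -2·s^2 + 2·t + 4], [-2·s·t + 5·t^2 + 2, -s^2 + 10·s·t + 1]].
At the point, J = [[24.0000, 2.0000], [59.0000, -63.0000]] (det J = -1630.0000).
Solving J·Δ = −F gives Δ = (0.1301, -1.5607).
Then the next iterate is (s, t)₁ = (-1.8699, 1.4393).
Re-evaluating at (-1.8699, 1.4393): F = (0.763685, -29.701329), so ‖F‖₂ = 29.7111.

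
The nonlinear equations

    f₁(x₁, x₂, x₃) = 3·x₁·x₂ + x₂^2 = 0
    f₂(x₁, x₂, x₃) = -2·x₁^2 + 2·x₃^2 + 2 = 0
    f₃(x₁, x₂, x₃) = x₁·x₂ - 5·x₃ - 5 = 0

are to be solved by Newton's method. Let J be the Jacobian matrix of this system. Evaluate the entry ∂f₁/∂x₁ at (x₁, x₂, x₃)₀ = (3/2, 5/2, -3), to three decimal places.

7.500

∂f₁/∂x₁ = 3·x₂.
At (3/2, 5/2, -3) this is 7.500.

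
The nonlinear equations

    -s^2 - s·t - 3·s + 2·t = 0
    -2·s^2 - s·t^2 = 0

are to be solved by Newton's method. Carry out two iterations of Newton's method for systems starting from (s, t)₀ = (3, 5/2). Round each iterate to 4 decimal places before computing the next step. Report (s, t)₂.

(0.7033, 1.4940)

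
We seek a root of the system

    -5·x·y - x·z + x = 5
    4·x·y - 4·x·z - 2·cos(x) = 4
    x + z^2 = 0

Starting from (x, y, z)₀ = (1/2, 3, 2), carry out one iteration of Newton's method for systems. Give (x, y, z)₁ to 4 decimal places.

At (1/2, 3, 2): F = (-13.0000, -3.755165, 4.5000).
Jacobian J = [[-5·y - z + 1, -5·x, -x], [4·y - 4·z + 2·sin(x), 4·x, -4·x], [1, 0, 2·z]].
At the point, J = [[-16.0000, -2.5000, -0.5000], [4.958851, 2.0000, -2.0000], [1.0000, 0.0000, 4.0000]] (det J = -72.411489).
Solving J·Δ = −F gives Δ = (-1.5820, 5.0704, -0.7295).
Then the next iterate is (x, y, z)₁ = (-1.0820, 8.0704, 1.2705).

(-1.0820, 8.0704, 1.2705)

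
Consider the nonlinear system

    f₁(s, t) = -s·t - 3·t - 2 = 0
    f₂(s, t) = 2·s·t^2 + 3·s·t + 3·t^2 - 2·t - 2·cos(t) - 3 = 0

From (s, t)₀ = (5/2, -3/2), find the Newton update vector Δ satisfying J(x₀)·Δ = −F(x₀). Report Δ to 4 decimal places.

(-2.9844, 0.3224)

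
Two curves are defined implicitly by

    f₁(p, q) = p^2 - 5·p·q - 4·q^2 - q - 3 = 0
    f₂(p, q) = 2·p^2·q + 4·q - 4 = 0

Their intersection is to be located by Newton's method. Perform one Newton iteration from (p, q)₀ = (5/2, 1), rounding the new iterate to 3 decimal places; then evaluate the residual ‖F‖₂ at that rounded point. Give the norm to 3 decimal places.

2.480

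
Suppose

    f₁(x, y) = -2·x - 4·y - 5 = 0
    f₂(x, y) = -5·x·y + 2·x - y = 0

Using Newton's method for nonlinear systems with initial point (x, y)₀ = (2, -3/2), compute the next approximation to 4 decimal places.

(0.0833, -1.2917)

At (2, -3/2): F = (-3.0000, 20.5000).
Jacobian J = [[-2, -4], [-5·y + 2, -5·x - 1]].
At the point, J = [[-2.0000, -4.0000], [9.5000, -11.0000]] (det J = 60.0000).
Solving J·Δ = −F gives Δ = (-1.9167, 0.2083).
Then the next iterate is (x, y)₁ = (0.0833, -1.2917).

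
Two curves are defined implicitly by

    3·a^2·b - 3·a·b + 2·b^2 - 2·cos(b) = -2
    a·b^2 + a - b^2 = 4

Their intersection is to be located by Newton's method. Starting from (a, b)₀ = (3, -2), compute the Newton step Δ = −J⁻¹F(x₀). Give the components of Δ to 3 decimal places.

(-0.724, 0.423)

At (3, -2): F = (-25.16771, 7.000).
Jacobian J = [[6·a·b - 3·b, 3·a^2 - 3·a + 4·b + 2·sin(b)], [b^2 + 1, 2·a·b - 2·b]].
At the point, J = [[-30.000, 8.18141], [5.000, -8.000]] (det J = 199.09297).
Solving J·Δ = −F gives Δ = (-0.724, 0.423).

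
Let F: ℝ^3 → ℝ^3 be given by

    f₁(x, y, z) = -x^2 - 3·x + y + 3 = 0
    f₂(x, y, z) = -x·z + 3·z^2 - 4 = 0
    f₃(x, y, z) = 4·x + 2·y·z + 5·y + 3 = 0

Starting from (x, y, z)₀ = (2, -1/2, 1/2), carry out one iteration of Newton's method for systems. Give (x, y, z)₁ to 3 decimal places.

At (2, -1/2, 1/2): F = (-7.500, -4.250, 8.000).
Jacobian J = [[-2·x - 3, 1, 0], [-z, 0, -x + 6·z], [4, 2·z + 5, 2·y]].
At the point, J = [[-7.000, 1.000, 0.000], [-0.500, 0.000, 1.000], [4.000, 6.000, -1.000]] (det J = 45.500).
Solving J·Δ = −F gives Δ = (-1.071, 0.000, 3.714).
Then the next iterate is (x, y, z)₁ = (0.929, -0.500, 4.214).

(0.929, -0.500, 4.214)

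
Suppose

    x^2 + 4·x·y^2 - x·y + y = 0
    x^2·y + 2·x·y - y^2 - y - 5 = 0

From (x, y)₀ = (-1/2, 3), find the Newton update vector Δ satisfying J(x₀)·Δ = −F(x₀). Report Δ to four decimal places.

At (-1/2, 3): F = (-13.2500, -19.2500).
Jacobian J = [[2·x + 4·y^2 - y, 8·x·y - x + 1], [2·x·y + 2·y, x^2 + 2·x - 2·y - 1]].
At the point, J = [[32.0000, -10.5000], [3.0000, -7.7500]] (det J = -216.5000).
Solving J·Δ = −F gives Δ = (-0.4593, -2.6617).

(-0.4593, -2.6617)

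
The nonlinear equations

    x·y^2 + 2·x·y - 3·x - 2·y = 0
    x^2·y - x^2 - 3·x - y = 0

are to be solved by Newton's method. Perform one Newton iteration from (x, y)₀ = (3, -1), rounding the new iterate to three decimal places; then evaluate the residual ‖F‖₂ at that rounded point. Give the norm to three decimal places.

At (3, -1): F = (-10.000, -26.000).
Jacobian J = [[y^2 + 2·y - 3, 2·x·y + 2·x - 2], [2·x·y - 2·x - 3, x^2 - 1]].
At the point, J = [[-4.000, -2.000], [-15.000, 8.000]] (det J = -62.000).
Solving J·Δ = −F gives Δ = (-2.129, -0.742).
Then the next iterate is (x, y)₁ = (0.871, -1.742).
Re-evaluating at (0.871, -1.742): F = (0.47954, -2.95119), so ‖F‖₂ = 2.990.

2.990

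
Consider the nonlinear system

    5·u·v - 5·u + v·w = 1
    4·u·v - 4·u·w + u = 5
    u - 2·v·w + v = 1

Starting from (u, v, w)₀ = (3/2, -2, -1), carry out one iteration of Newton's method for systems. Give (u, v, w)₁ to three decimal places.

(0.697, -0.424, -0.606)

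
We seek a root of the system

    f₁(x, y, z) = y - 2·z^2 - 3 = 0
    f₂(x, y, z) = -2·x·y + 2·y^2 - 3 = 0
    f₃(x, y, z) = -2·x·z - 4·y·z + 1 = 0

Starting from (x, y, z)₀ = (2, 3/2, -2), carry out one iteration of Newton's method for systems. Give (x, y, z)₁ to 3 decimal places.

(0.325, 1.238, -0.780)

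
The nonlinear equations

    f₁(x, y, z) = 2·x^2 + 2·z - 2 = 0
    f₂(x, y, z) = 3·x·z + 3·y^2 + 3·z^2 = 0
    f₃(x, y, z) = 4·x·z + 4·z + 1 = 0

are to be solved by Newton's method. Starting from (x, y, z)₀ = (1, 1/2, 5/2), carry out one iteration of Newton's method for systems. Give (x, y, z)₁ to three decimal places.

(1.167, 8.083, -0.333)

At (1, 1/2, 5/2): F = (5.000, 27.000, 21.000).
Jacobian J = [[4·x, 0, 2], [3·z, 6·y, 3·x + 6·z], [4·z, 0, 4·x + 4]].
At the point, J = [[4.000, 0.000, 2.000], [7.500, 3.000, 18.000], [10.000, 0.000, 8.000]] (det J = 36.000).
Solving J·Δ = −F gives Δ = (0.167, 7.583, -2.833).
Then the next iterate is (x, y, z)₁ = (1.167, 8.083, -0.333).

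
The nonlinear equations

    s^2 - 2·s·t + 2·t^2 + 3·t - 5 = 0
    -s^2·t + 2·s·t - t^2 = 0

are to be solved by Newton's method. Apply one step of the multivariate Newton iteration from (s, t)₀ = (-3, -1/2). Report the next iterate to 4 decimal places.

(-2.4821, -0.1301)

At (-3, -1/2): F = (0.0000, 7.2500).
Jacobian J = [[2·s - 2·t, -2·s + 4·t + 3], [-2·s·t + 2·t, -s^2 + 2·s - 2·t]].
At the point, J = [[-5.0000, 7.0000], [-4.0000, -14.0000]] (det J = 98.0000).
Solving J·Δ = −F gives Δ = (0.5179, 0.3699).
Then the next iterate is (s, t)₁ = (-2.4821, -0.1301).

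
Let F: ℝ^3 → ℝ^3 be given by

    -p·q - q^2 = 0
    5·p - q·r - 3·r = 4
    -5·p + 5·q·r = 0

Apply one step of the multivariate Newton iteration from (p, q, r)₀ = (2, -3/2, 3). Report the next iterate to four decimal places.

(1.1667, -1.0000, 0.2222)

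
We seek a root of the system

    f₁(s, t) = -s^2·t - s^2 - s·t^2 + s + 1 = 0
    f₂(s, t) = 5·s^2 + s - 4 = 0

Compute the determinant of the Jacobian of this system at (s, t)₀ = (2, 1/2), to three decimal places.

J = [[-2·s·t - 2·s - t^2 + 1, -s^2 - 2·s·t], [10·s + 1, 0]].
At the point, J = [[-5.250, -6.000], [21.000, 0.000]].
det J = 126.000.

126.000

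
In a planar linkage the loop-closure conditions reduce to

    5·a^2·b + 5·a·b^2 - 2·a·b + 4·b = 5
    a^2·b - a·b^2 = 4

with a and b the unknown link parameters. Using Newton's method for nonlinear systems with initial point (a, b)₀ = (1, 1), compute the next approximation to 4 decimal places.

(3.0333, -0.9667)

At (1, 1): F = (7.0000, -4.0000).
Jacobian J = [[10·a·b + 5·b^2 - 2·b, 5·a^2 + 10·a·b - 2·a + 4], [2·a·b - b^2, a^2 - 2·a·b]].
At the point, J = [[13.0000, 17.0000], [1.0000, -1.0000]] (det J = -30.0000).
Solving J·Δ = −F gives Δ = (2.0333, -1.9667).
Then the next iterate is (a, b)₁ = (3.0333, -0.9667).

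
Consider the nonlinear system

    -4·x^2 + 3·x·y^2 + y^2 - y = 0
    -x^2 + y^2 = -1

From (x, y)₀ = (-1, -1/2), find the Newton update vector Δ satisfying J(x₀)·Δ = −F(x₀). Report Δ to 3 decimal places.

(0.349, 0.948)

At (-1, -1/2): F = (-4.000, 0.250).
Jacobian J = [[-8·x + 3·y^2, 6·x·y + 2·y - 1], [-2·x, 2·y]].
At the point, J = [[8.750, 1.000], [2.000, -1.000]] (det J = -10.750).
Solving J·Δ = −F gives Δ = (0.349, 0.948).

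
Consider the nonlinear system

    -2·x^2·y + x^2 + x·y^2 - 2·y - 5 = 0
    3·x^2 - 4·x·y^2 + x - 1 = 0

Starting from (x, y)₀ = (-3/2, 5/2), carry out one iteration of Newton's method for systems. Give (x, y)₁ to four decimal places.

(1.6199, 4.5402)

At (-3/2, 5/2): F = (-28.3750, 41.7500).
Jacobian J = [[-4·x·y + 2·x + y^2, -2·x^2 + 2·x·y - 2], [6·x - 4·y^2 + 1, -8·x·y]].
At the point, J = [[18.2500, -14.0000], [-33.0000, 30.0000]] (det J = 85.5000).
Solving J·Δ = −F gives Δ = (3.1199, 2.0402).
Then the next iterate is (x, y)₁ = (1.6199, 4.5402).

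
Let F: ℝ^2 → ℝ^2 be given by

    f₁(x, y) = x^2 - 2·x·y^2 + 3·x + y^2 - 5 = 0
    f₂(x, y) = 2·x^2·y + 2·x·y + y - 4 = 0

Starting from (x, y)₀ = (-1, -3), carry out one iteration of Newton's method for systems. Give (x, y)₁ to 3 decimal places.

(0.165, -2.989)

At (-1, -3): F = (20.000, -7.000).
Jacobian J = [[2·x - 2·y^2 + 3, -4·x·y + 2·y], [4·x·y + 2·y, 2·x^2 + 2·x + 1]].
At the point, J = [[-17.000, -18.000], [6.000, 1.000]] (det J = 91.000).
Solving J·Δ = −F gives Δ = (1.165, 0.011).
Then the next iterate is (x, y)₁ = (0.165, -2.989).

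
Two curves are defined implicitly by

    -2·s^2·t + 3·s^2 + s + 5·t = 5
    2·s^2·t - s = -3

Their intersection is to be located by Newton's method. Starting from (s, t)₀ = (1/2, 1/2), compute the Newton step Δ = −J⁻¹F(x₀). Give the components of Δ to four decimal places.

At (1/2, 1/2): F = (-1.5000, 2.7500).
Jacobian J = [[-4·s·t + 6·s + 1, -2·s^2 + 5], [4·s·t - 1, 2·s^2]].
At the point, J = [[3.0000, 4.5000], [0.0000, 0.5000]] (det J = 1.5000).
Solving J·Δ = −F gives Δ = (8.7500, -5.5000).

(8.7500, -5.5000)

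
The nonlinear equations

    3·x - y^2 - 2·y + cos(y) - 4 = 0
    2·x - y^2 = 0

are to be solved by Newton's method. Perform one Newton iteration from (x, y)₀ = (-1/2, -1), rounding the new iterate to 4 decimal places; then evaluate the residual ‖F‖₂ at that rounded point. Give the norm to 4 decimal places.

0.3094

At (-1/2, -1): F = (-3.959698, -2.0000).
Jacobian J = [[3, -2·y - sin(y) - 2], [2, -2·y]].
At the point, J = [[3.0000, 0.841471], [2.0000, 2.0000]] (det J = 4.317058).
Solving J·Δ = −F gives Δ = (1.4446, -0.4446).
Then the next iterate is (x, y)₁ = (0.9446, -1.4446).
Re-evaluating at (0.9446, -1.4446): F = (-0.238008, -0.197669), so ‖F‖₂ = 0.3094.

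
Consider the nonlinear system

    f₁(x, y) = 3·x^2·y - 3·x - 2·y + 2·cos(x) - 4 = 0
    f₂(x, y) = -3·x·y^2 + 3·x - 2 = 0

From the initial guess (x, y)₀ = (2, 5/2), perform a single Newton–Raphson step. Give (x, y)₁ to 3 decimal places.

(1.849, 1.462)

At (2, 5/2): F = (14.16771, -33.500).
Jacobian J = [[6·x·y - 2·sin(x) - 3, 3·x^2 - 2], [-3·y^2 + 3, -6·x·y]].
At the point, J = [[25.18141, 10.000], [-15.750, -30.000]] (det J = -597.94215).
Solving J·Δ = −F gives Δ = (-0.151, -1.038).
Then the next iterate is (x, y)₁ = (1.849, 1.462).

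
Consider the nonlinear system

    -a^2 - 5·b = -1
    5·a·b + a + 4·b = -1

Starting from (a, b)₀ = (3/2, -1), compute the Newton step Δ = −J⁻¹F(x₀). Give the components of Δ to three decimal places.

At (3/2, -1): F = (3.750, -9.000).
Jacobian J = [[-2·a, -5], [5·b + 1, 5·a + 4]].
At the point, J = [[-3.000, -5.000], [-4.000, 11.500]] (det J = -54.500).
Solving J·Δ = −F gives Δ = (-0.034, 0.771).

(-0.034, 0.771)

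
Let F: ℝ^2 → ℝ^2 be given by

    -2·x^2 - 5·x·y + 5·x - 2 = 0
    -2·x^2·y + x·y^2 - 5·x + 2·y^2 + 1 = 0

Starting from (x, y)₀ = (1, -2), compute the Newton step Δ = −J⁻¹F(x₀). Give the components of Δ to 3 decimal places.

At (1, -2): F = (11.000, 12.000).
Jacobian J = [[-4·x - 5·y + 5, -5·x], [-4·x·y + y^2 - 5, -2·x^2 + 2·x·y + 4·y]].
At the point, J = [[11.000, -5.000], [7.000, -14.000]] (det J = -119.000).
Solving J·Δ = −F gives Δ = (-0.790, 0.462).

(-0.790, 0.462)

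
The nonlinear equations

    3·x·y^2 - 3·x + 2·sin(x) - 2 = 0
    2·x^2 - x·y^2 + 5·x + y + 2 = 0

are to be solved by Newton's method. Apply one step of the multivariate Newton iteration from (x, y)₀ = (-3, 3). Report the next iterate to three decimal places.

(-1.926, 2.062)

At (-3, 3): F = (-74.28224, 35.000).
Jacobian J = [[3·y^2 + 2·cos(x) - 3, 6·x·y], [4·x - y^2 + 5, -2·x·y + 1]].
At the point, J = [[22.02002, -54.000], [-16.000, 19.000]] (det J = -445.61971).
Solving J·Δ = −F gives Δ = (1.074, -0.938).
Then the next iterate is (x, y)₁ = (-1.926, 2.062).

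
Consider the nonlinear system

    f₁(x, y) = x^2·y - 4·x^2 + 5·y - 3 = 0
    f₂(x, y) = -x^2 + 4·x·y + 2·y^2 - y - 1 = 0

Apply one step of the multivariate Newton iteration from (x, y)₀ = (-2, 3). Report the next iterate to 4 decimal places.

At (-2, 3): F = (8.0000, -14.0000).
Jacobian J = [[2·x·y - 8·x, x^2 + 5], [-2·x + 4·y, 4·x + 4·y - 1]].
At the point, J = [[4.0000, 9.0000], [16.0000, 3.0000]] (det J = -132.0000).
Solving J·Δ = −F gives Δ = (1.1364, -1.3939).
Then the next iterate is (x, y)₁ = (-0.8636, 1.6061).

(-0.8636, 1.6061)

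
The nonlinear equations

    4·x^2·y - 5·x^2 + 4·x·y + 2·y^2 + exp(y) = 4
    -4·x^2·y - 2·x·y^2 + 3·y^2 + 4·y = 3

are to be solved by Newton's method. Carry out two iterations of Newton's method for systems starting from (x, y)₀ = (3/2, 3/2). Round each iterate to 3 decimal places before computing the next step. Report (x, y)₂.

At (3/2, 3/2): F = (16.23169, -10.500).
Jacobian J = [[8·x·y - 10·x + 4·y, 4·x^2 + 4·x + 4·y + exp(y)], [-8·x·y - 2·y^2, -4·x^2 - 4·x·y + 6·y + 4]].
At the point, J = [[9.000, 25.48169], [-22.500, -5.000]] (det J = 528.33800).
Solving J·Δ = −F gives Δ = (-0.353, -0.512).
Then the next iterate is (x, y)₁ = (1.147, 0.988).
Round to (1.147, 0.988) and repeat: F = (3.79233, -3.55813), J = [[1.54789, 16.48829], [-11.01818, 0.13262]].
Δ = (-0.325, -0.199), so (x, y)₂ = (0.822, 0.789).

(0.822, 0.789)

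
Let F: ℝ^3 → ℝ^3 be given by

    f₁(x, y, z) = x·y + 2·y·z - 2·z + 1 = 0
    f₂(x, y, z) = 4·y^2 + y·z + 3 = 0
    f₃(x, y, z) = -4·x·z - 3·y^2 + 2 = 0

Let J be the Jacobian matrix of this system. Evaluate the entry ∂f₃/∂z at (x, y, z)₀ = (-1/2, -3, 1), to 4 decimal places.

2.0000

∂f₃/∂z = -4·x.
At (-1/2, -3, 1) this is 2.0000.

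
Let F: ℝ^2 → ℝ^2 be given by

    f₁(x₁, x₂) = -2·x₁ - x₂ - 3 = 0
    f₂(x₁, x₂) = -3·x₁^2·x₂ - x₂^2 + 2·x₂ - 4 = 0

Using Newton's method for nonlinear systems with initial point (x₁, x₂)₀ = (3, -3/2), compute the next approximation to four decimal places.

(0.2359, -3.4718)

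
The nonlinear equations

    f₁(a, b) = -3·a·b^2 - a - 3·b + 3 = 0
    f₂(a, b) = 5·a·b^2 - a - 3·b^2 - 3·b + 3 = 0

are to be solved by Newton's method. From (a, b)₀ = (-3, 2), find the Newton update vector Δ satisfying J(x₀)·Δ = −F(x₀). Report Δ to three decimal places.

(0.931, -0.724)

At (-3, 2): F = (36.000, -72.000).
Jacobian J = [[-3·b^2 - 1, -6·a·b - 3], [5·b^2 - 1, 10·a·b - 6·b - 3]].
At the point, J = [[-13.000, 33.000], [19.000, -75.000]] (det J = 348.000).
Solving J·Δ = −F gives Δ = (0.931, -0.724).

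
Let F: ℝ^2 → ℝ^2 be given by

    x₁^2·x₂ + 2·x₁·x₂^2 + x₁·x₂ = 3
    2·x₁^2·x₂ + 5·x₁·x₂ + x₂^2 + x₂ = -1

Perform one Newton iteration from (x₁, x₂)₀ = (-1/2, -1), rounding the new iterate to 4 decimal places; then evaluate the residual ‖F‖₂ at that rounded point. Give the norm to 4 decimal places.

1227.2970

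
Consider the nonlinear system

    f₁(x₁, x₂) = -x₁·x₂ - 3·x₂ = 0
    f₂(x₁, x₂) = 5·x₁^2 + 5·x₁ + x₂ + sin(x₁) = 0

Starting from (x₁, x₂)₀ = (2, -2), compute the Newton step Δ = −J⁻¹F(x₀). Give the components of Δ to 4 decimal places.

(-1.2372, 1.5051)

At (2, -2): F = (10.0000, 28.909297).
Jacobian J = [[-x₂, -x₁ - 3], [10·x₁ + cos(x₁) + 5, 1]].
At the point, J = [[2.0000, -5.0000], [24.583853, 1.0000]] (det J = 124.919266).
Solving J·Δ = −F gives Δ = (-1.2372, 1.5051).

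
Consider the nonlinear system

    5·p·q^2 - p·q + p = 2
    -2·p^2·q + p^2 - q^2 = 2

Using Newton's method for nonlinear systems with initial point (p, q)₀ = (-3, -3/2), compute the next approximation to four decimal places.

(-2.0745, -0.8641)

At (-3, -3/2): F = (-43.2500, 31.7500).
Jacobian J = [[5·q^2 - q + 1, 10·p·q - p], [-4·p·q + 2·p, -2·p^2 - 2·q]].
At the point, J = [[13.7500, 48.0000], [-24.0000, -15.0000]] (det J = 945.7500).
Solving J·Δ = −F gives Δ = (0.9255, 0.6359).
Then the next iterate is (p, q)₁ = (-2.0745, -0.8641).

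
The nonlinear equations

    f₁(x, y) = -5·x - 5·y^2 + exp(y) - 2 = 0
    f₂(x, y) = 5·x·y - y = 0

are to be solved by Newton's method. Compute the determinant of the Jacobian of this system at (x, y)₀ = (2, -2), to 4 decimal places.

156.3534

J = [[-5, -10·y + exp(y)], [5·y, 5·x - 1]].
At the point, J = [[-5.0000, 20.135335], [-10.0000, 9.0000]].
det J = 156.3534.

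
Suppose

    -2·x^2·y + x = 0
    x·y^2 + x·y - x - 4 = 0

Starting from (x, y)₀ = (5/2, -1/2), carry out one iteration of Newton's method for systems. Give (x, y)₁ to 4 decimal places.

(-3.2000, -2.5360)

At (5/2, -1/2): F = (8.7500, -7.1250).
Jacobian J = [[-4·x·y + 1, -2·x^2], [y^2 + y - 1, 2·x·y + x]].
At the point, J = [[6.0000, -12.5000], [-1.2500, 0.0000]] (det J = -15.6250).
Solving J·Δ = −F gives Δ = (-5.7000, -2.0360).
Then the next iterate is (x, y)₁ = (-3.2000, -2.5360).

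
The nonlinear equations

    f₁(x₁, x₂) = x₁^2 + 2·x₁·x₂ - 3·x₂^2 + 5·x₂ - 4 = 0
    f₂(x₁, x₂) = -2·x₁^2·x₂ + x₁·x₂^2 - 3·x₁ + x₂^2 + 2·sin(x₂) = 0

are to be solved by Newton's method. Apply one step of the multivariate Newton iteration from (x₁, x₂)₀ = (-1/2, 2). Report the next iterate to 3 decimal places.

At (-1/2, 2): F = (-7.750, 4.31859).
Jacobian J = [[2·x₁ + 2·x₂, 2·x₁ - 6·x₂ + 5], [-4·x₁·x₂ + x₂^2 - 3, -2·x₁^2 + 2·x₁·x₂ + 2·x₂ + 2·cos(x₂)]].
At the point, J = [[3.000, -8.000], [5.000, 0.66771]] (det J = 42.00312).
Solving J·Δ = −F gives Δ = (-0.699, -1.231).
Then the next iterate is (x₁, x₂)₁ = (-1.199, 0.769).

(-1.199, 0.769)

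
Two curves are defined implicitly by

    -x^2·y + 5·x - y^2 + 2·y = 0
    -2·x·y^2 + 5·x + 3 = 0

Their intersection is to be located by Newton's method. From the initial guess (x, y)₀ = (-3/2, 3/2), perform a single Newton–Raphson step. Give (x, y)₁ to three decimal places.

(-0.538, 1.197)

At (-3/2, 3/2): F = (-10.125, 2.250).
Jacobian J = [[-2·x·y + 5, -x^2 - 2·y + 2], [-2·y^2 + 5, -4·x·y]].
At the point, J = [[9.500, -3.250], [0.500, 9.000]] (det J = 87.125).
Solving J·Δ = −F gives Δ = (0.962, -0.303).
Then the next iterate is (x, y)₁ = (-0.538, 1.197).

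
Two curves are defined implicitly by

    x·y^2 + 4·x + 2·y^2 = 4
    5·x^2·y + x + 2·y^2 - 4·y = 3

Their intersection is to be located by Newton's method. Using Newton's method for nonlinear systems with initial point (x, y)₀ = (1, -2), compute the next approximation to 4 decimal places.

(0.8732, -1.0845)

At (1, -2): F = (12.0000, 4.0000).
Jacobian J = [[y^2 + 4, 2·x·y + 4·y], [10·x·y + 1, 5·x^2 + 4·y - 4]].
At the point, J = [[8.0000, -12.0000], [-19.0000, -7.0000]] (det J = -284.0000).
Solving J·Δ = −F gives Δ = (-0.1268, 0.9155).
Then the next iterate is (x, y)₁ = (0.8732, -1.0845).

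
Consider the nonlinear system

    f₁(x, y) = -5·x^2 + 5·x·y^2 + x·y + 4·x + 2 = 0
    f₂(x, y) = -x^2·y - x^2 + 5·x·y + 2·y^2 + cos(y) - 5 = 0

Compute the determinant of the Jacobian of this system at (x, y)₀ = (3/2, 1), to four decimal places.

J = [[-10·x + 5·y^2 + y + 4, 10·x·y + x], [-2·x·y - 2·x + 5·y, -x^2 + 5·x + 4·y - sin(y)]].
At the point, J = [[-5.0000, 16.5000], [-1.0000, 8.408529]].
det J = -25.5426.

-25.5426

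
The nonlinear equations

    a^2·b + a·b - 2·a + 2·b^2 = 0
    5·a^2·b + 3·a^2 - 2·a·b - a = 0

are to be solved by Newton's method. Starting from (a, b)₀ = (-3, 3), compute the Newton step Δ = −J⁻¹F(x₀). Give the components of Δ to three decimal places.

At (-3, 3): F = (42.000, 183.000).
Jacobian J = [[2·a·b + b - 2, a^2 + a + 4·b], [10·a·b + 6·a - 2·b - 1, 5·a^2 - 2·a]].
At the point, J = [[-17.000, 18.000], [-115.000, 51.000]] (det J = 1203.000).
Solving J·Δ = −F gives Δ = (0.958, -1.429).

(0.958, -1.429)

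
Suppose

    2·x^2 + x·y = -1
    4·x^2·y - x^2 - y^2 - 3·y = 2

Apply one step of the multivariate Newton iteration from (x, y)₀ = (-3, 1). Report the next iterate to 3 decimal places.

(-1.585, 1.144)

At (-3, 1): F = (16.000, 21.000).
Jacobian J = [[4·x + y, x], [8·x·y - 2·x, 4·x^2 - 2·y - 3]].
At the point, J = [[-11.000, -3.000], [-18.000, 31.000]] (det J = -395.000).
Solving J·Δ = −F gives Δ = (1.415, 0.144).
Then the next iterate is (x, y)₁ = (-1.585, 1.144).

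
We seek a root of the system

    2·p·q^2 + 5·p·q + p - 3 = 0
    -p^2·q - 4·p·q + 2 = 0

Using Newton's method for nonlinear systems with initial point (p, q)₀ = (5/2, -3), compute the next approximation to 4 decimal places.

(0.5997, -3.0344)

At (5/2, -3): F = (7.0000, 50.7500).
Jacobian J = [[2·q^2 + 5·q + 1, 4·p·q + 5·p], [-2·p·q - 4·q, -p^2 - 4·p]].
At the point, J = [[4.0000, -17.5000], [27.0000, -16.2500]] (det J = 407.5000).
Solving J·Δ = −F gives Δ = (-1.9003, -0.0344).
Then the next iterate is (p, q)₁ = (0.5997, -3.0344).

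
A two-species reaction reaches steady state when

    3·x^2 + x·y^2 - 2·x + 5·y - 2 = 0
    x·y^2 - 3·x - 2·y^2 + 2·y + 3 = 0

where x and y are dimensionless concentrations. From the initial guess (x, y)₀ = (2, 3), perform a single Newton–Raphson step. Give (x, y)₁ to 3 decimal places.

At (2, 3): F = (39.000, 3.000).
Jacobian J = [[6·x + y^2 - 2, 2·x·y + 5], [y^2 - 3, 2·x·y - 4·y + 2]].
At the point, J = [[19.000, 17.000], [6.000, 2.000]] (det J = -64.000).
Solving J·Δ = −F gives Δ = (0.422, -2.766).
Then the next iterate is (x, y)₁ = (2.422, 0.234).

(2.422, 0.234)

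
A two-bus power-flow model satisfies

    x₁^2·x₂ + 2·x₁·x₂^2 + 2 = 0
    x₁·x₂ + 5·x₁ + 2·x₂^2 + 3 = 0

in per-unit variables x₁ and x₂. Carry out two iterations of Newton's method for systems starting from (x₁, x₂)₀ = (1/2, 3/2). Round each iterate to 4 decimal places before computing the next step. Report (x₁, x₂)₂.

At (1/2, 3/2): F = (4.6250, 10.7500).
Jacobian J = [[2·x₁·x₂ + 2·x₂^2, x₁^2 + 4·x₁·x₂], [x₂ + 5, x₁ + 4·x₂]].
At the point, J = [[6.0000, 3.2500], [6.5000, 6.5000]] (det J = 17.8750).
Solving J·Δ = −F gives Δ = (0.2727, -1.9266).
Then the next iterate is (x₁, x₂)₁ = (0.7727, -0.4266).
Round to (0.7727, -0.4266) and repeat: F = (2.026536, 6.897841), J = [[-0.295293, -0.721470], [4.5734, -0.9337]].
Δ = (-0.8627, 3.1620), so (x₁, x₂)₂ = (-0.0900, 2.7354).

(-0.0900, 2.7354)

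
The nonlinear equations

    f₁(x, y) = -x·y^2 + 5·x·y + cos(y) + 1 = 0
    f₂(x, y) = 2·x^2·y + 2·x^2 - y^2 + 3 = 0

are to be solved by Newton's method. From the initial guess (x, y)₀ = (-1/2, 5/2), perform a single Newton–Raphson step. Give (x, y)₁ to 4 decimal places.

At (-1/2, 5/2): F = (-2.926144, -1.5000).
Jacobian J = [[-y^2 + 5·y, -2·x·y + 5·x - sin(y)], [4·x·y + 4·x, 2·x^2 - 2·y]].
At the point, J = [[6.2500, -0.598472], [-7.0000, -4.5000]] (det J = -32.314305).
Solving J·Δ = −F gives Δ = (0.3797, -0.9240).
Then the next iterate is (x, y)₁ = (-0.1203, 1.5760).

(-0.1203, 1.5760)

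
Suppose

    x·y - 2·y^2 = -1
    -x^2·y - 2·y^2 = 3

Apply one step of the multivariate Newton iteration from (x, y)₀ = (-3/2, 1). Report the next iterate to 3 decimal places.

At (-3/2, 1): F = (-2.500, -7.250).
Jacobian J = [[y, x - 4·y], [-2·x·y, -x^2 - 4·y]].
At the point, J = [[1.000, -5.500], [3.000, -6.250]] (det J = 10.250).
Solving J·Δ = −F gives Δ = (2.366, -0.024).
Then the next iterate is (x, y)₁ = (0.866, 0.976).

(0.866, 0.976)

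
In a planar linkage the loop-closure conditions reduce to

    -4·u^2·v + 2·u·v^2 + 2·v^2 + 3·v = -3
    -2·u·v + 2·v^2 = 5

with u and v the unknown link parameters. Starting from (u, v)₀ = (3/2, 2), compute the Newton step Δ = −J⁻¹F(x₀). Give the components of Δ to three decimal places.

(4.042, 3.833)

At (3/2, 2): F = (11.000, -3.000).
Jacobian J = [[-8·u·v + 2·v^2, -4·u^2 + 4·u·v + 4·v + 3], [-2·v, -2·u + 4·v]].
At the point, J = [[-16.000, 14.000], [-4.000, 5.000]] (det J = -24.000).
Solving J·Δ = −F gives Δ = (4.042, 3.833).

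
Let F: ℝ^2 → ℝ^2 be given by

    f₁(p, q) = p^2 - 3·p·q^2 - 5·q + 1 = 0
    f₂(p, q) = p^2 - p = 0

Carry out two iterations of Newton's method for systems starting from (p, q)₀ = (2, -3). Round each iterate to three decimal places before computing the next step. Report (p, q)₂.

At (2, -3): F = (-34.000, 2.000).
Jacobian J = [[2·p - 3·q^2, -6·p·q - 5], [2·p - 1, 0]].
At the point, J = [[-23.000, 31.000], [3.000, 0.000]] (det J = -93.000).
Solving J·Δ = −F gives Δ = (-0.667, 0.602).
Then the next iterate is (p, q)₁ = (1.333, -2.398).
Round to (1.333, -2.398) and repeat: F = (-8.22898, 0.44389), J = [[-14.58521, 14.17920], [1.666, 0.000]].
Δ = (-0.266, 0.306), so (p, q)₂ = (1.067, -2.092).

(1.067, -2.092)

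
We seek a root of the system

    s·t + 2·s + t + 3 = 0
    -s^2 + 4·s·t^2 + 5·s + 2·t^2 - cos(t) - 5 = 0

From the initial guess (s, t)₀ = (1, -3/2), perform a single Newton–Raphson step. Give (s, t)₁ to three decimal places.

(-0.876, -2.031)

At (1, -3/2): F = (2.000, 12.42926).
Jacobian J = [[t + 2, s + 1], [-2·s + 4·t^2 + 5, 8·s·t + 4·t + sin(t)]].
At the point, J = [[0.500, 2.000], [12.000, -18.99749]] (det J = -33.49875).
Solving J·Δ = −F gives Δ = (-1.876, -0.531).
Then the next iterate is (s, t)₁ = (-0.876, -2.031).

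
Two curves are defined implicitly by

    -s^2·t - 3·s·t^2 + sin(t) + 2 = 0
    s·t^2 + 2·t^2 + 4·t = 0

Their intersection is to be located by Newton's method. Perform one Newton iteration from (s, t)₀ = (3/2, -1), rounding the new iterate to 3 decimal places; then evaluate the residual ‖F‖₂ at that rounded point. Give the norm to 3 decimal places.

1.055

At (3/2, -1): F = (-1.09147, -0.500).
Jacobian J = [[-2·s·t - 3·t^2, -s^2 - 6·s·t + cos(t)], [t^2, 2·s·t + 4·t + 4]].
At the point, J = [[0.000, 7.29030], [1.000, -3.000]] (det J = -7.29030).
Solving J·Δ = −F gives Δ = (0.949, 0.150).
Then the next iterate is (s, t)₁ = (2.449, -0.850).
Re-evaluating at (2.449, -0.850): F = (1.03847, -0.18560), so ‖F‖₂ = 1.055.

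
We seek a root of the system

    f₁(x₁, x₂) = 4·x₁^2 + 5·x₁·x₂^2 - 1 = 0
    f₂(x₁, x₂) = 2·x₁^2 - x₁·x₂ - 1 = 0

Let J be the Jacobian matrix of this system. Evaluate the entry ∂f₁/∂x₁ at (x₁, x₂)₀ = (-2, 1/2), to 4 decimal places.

-14.7500

∂f₁/∂x₁ = 8·x₁ + 5·x₂^2.
At (-2, 1/2) this is -14.7500.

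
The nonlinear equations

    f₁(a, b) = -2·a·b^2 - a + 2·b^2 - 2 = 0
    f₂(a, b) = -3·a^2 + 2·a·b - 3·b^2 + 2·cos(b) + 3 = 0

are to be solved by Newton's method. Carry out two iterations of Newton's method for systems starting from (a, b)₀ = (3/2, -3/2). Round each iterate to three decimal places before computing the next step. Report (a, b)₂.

At (3/2, -3/2): F = (-5.750, -14.85853).
Jacobian J = [[-2·b^2 - 1, -4·a·b + 4·b], [-6·a + 2·b, 2·a - 6·b - 2·sin(b)]].
At the point, J = [[-5.500, 3.000], [-12.000, 13.99499]] (det J = -40.97244).
Solving J·Δ = −F gives Δ = (-0.876, 0.310).
Then the next iterate is (a, b)₁ = (0.624, -1.190).
Round to (0.624, -1.190) and repeat: F = (-1.55909, -3.15823), J = [[-3.83220, -1.78976], [-6.124, 10.24474]].
Δ = (-0.431, 0.051), so (a, b)₂ = (0.193, -1.139).

(0.193, -1.139)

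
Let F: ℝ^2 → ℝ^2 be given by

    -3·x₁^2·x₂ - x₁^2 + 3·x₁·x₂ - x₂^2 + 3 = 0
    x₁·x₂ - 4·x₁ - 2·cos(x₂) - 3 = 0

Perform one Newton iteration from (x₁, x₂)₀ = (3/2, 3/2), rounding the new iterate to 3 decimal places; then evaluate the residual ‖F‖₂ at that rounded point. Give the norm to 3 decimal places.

3.436

At (3/2, 3/2): F = (-4.875, -6.89147).
Jacobian J = [[-6·x₁·x₂ - 2·x₁ + 3·x₂, -3·x₁^2 + 3·x₁ - 2·x₂], [x₂ - 4, x₁ + 2·sin(x₂)]].
At the point, J = [[-12.000, -5.250], [-2.500, 3.49499]] (det J = -55.06488).
Solving J·Δ = −F gives Δ = (-0.966, 1.280).
Then the next iterate is (x₁, x₂)₁ = (0.534, 2.780).
Re-evaluating at (0.534, 2.780): F = (-2.93820, -1.78081), so ‖F‖₂ = 3.436.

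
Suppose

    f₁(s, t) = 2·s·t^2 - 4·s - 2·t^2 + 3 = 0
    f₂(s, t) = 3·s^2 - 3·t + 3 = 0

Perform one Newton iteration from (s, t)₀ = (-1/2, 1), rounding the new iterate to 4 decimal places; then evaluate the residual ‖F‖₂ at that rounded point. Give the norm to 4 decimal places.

0.6462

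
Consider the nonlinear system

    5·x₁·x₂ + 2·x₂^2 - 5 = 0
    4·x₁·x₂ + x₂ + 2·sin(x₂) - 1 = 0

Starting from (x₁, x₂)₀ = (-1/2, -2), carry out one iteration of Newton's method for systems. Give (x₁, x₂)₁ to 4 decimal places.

(-0.8541, -0.9009)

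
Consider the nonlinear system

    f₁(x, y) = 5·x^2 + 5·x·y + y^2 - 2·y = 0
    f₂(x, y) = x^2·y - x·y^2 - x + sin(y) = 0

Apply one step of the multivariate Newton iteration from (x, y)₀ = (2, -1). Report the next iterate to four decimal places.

(1.0002, -0.6672)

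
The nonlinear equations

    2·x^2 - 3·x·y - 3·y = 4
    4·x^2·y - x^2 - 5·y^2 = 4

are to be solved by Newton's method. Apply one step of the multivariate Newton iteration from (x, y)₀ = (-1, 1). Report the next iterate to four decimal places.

At (-1, 1): F = (-2.0000, -6.0000).
Jacobian J = [[4·x - 3·y, -3·x - 3], [8·x·y - 2·x, 4·x^2 - 10·y]].
At the point, J = [[-7.0000, 0.0000], [-6.0000, -6.0000]] (det J = 42.0000).
Solving J·Δ = −F gives Δ = (-0.2857, -0.7143).
Then the next iterate is (x, y)₁ = (-1.2857, 0.2857).

(-1.2857, 0.2857)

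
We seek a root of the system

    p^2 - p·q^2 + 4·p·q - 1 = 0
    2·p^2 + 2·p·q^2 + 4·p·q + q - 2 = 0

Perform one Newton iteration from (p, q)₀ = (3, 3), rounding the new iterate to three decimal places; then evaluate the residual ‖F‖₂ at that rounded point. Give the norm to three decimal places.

At (3, 3): F = (17.000, 109.000).
Jacobian J = [[2·p - q^2 + 4·q, -2·p·q + 4·p], [4·p + 2·q^2 + 4·q, 4·p·q + 4·p + 1]].
At the point, J = [[9.000, -6.000], [42.000, 49.000]] (det J = 693.000).
Solving J·Δ = −F gives Δ = (-2.146, -0.385).
Then the next iterate is (p, q)₁ = (0.854, 2.615).
Re-evaluating at (0.854, 2.615): F = (2.82231, 22.68616), so ‖F‖₂ = 22.861.

22.861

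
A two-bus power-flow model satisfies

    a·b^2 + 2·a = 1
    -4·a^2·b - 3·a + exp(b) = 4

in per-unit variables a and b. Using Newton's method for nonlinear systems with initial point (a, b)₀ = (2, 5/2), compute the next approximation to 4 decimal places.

At (2, 5/2): F = (15.5000, -37.817506).
Jacobian J = [[b^2 + 2, 2·a·b], [-8·a·b - 3, -4·a^2 + exp(b)]].
At the point, J = [[8.2500, 10.0000], [-43.0000, -3.817506]] (det J = 398.505575).
Solving J·Δ = −F gives Δ = (-0.8005, -0.8896).
Then the next iterate is (a, b)₁ = (1.1995, 1.6104).

(1.1995, 1.6104)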